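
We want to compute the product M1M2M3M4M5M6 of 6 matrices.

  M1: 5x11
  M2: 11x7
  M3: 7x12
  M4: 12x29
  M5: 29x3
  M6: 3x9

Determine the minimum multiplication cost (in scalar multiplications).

1827

Adjacent pairs: M1M2 = 5·11·7 = 385; M2M3 = 11·7·12 = 924; M3M4 = 7·12·29 = 2436; M4M5 = 12·29·3 = 1044; M5M6 = 29·3·9 = 783.
Length 3: M1..M3: k=1: 0+924+5·11·12=1584; k=2: 385+0+5·7·12=805 → min 805 | M2..M4: k=2: 0+2436+11·7·29=4669; k=3: 924+0+11·12·29=4752 → min 4669 | M3..M5: k=3: 0+1044+7·12·3=1296; k=4: 2436+0+7·29·3=3045 → min 1296 | M4..M6: k=4: 0+783+12·29·9=3915; k=5: 1044+0+12·3·9=1368 → min 1368.
Length 4: M1..M4: k=1: 0+4669+5·11·29=6264; k=2: 385+2436+5·7·29=3836; k=3: 805+0+5·12·29=2545 → min 2545 | M2..M5: k=2: 0+1296+11·7·3=1527; k=3: 924+1044+11·12·3=2364; k=4: 4669+0+11·29·3=5626 → min 1527 | M3..M6: k=3: 0+1368+7·12·9=2124; k=4: 2436+783+7·29·9=5046; k=5: 1296+0+7·3·9=1485 → min 1485.
Length 5: M1..M5: k=1: 0+1527+5·11·3=1692; k=2: 385+1296+5·7·3=1786; k=3: 805+1044+5·12·3=2029; k=4: 2545+0+5·29·3=2980 → min 1692 | M2..M6: k=2: 0+1485+11·7·9=2178; k=3: 924+1368+11·12·9=3480; k=4: 4669+783+11·29·9=8323; k=5: 1527+0+11·3·9=1824 → min 1824.
Length 6: M1..M6: k=1: 0+1824+5·11·9=2319; k=2: 385+1485+5·7·9=2185; k=3: 805+1368+5·12·9=2713; k=4: 2545+783+5·29·9=4633; k=5: 1692+0+5·3·9=1827 → min 1827.
Optimal order: ((M1(M2(M3(M4M5))))M6) with cost 1827.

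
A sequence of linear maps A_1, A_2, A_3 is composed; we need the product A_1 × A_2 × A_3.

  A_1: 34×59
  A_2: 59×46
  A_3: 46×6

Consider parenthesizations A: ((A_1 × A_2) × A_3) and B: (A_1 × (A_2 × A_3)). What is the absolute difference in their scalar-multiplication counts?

Order A = ((A_1 × A_2) × A_3): (A_1 × A_2): 34×59 by 59×46 → 34×46, cost 34·59·46 = 92276; ((A_1 × A_2) × A_3): 34×46 by 46×6 → 34×6, cost 34·46·6 = 9384; cumulative 101660. Total 101660.
Order B = (A_1 × (A_2 × A_3)): (A_2 × A_3): 59×46 by 46×6 → 59×6, cost 59·46·6 = 16284; (A_1 × (A_2 × A_3)): 34×59 by 59×6 → 34×6, cost 34·59·6 = 12036; cumulative 28320. Total 28320.
Difference: |101660 − 28320| = 73340.

73340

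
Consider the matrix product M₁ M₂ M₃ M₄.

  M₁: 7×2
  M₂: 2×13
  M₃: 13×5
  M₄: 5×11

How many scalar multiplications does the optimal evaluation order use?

394

Adjacent pairs: M₁M₂ = 7·2·13 = 182; M₂M₃ = 2·13·5 = 130; M₃M₄ = 13·5·11 = 715.
Length 3: M₁..M₃: k=1: 0+130+7·2·5=200; k=2: 182+0+7·13·5=637 → min 200 | M₂..M₄: k=2: 0+715+2·13·11=1001; k=3: 130+0+2·5·11=240 → min 240.
Length 4: M₁..M₄: k=1: 0+240+7·2·11=394; k=2: 182+715+7·13·11=1898; k=3: 200+0+7·5·11=585 → min 394.
Optimal order: (M₁ ((M₂ M₃) M₄)) with cost 394.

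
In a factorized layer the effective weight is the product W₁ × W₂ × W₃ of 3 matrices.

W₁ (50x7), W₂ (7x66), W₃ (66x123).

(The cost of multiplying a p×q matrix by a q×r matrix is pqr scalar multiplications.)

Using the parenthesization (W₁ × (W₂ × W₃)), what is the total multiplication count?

(W₂ × W₃): 7×66 by 66×123 → 7×123, cost 7·66·123 = 56826
(W₁ × (W₂ × W₃)): 50×7 by 7×123 → 50×123, cost 50·7·123 = 43050; cumulative 99876
Total: 99876 scalar multiplications.

99876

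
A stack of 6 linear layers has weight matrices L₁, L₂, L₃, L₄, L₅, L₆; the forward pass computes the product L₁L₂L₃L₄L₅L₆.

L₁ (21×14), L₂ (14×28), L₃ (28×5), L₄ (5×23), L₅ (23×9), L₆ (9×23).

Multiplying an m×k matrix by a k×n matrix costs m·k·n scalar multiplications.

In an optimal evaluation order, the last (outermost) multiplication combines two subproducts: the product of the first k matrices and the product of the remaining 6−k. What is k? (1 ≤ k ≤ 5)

3

Adjacent pairs: L₁L₂ = 21·14·28 = 8232; L₂L₃ = 14·28·5 = 1960; L₃L₄ = 28·5·23 = 3220; L₄L₅ = 5·23·9 = 1035; L₅L₆ = 23·9·23 = 4761.
Length 3: L₁..L₃: k=1: 0+1960+21·14·5=3430; k=2: 8232+0+21·28·5=11172 → min 3430 | L₂..L₄: k=2: 0+3220+14·28·23=12236; k=3: 1960+0+14·5·23=3570 → min 3570 | L₃..L₅: k=3: 0+1035+28·5·9=2295; k=4: 3220+0+28·23·9=9016 → min 2295 | L₄..L₆: k=4: 0+4761+5·23·23=7406; k=5: 1035+0+5·9·23=2070 → min 2070.
Length 4: L₁..L₄: k=1: 0+3570+21·14·23=10332; k=2: 8232+3220+21·28·23=24976; k=3: 3430+0+21·5·23=5845 → min 5845 | L₂..L₅: k=2: 0+2295+14·28·9=5823; k=3: 1960+1035+14·5·9=3625; k=4: 3570+0+14·23·9=6468 → min 3625 | L₃..L₆: k=3: 0+2070+28·5·23=5290; k=4: 3220+4761+28·23·23=22793; k=5: 2295+0+28·9·23=8091 → min 5290.
Length 5: L₁..L₅: k=1: 0+3625+21·14·9=6271; k=2: 8232+2295+21·28·9=15819; k=3: 3430+1035+21·5·9=5410; k=4: 5845+0+21·23·9=10192 → min 5410 | L₂..L₆: k=2: 0+5290+14·28·23=14306; k=3: 1960+2070+14·5·23=5640; k=4: 3570+4761+14·23·23=15737; k=5: 3625+0+14·9·23=6523 → min 5640.
Top-level splits: k=1: (L₁..L₁)·(L₂..L₆) → 0+5640+21·14·23 = 12402; k=2: (L₁..L₂)·(L₃..L₆) → 8232+5290+21·28·23 = 27046; k=3: (L₁..L₃)·(L₄..L₆) → 3430+2070+21·5·23 = 7915; k=4: (L₁..L₄)·(L₅..L₆) → 5845+4761+21·23·23 = 21715; k=5: (L₁..L₅)·(L₆..L₆) → 5410+0+21·9·23 = 9757.
Best split is after L₃, i.e. k = 3.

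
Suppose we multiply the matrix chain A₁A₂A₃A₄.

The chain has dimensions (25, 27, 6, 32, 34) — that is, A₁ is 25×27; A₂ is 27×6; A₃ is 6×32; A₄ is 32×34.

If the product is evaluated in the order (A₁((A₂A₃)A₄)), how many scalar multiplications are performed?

57510

(A₂A₃): 27×6 by 6×32 → 27×32, cost 27·6·32 = 5184
((A₂A₃)A₄): 27×32 by 32×34 → 27×34, cost 27·32·34 = 29376; cumulative 34560
(A₁((A₂A₃)A₄)): 25×27 by 27×34 → 25×34, cost 25·27·34 = 22950; cumulative 57510
Total: 57510 scalar multiplications.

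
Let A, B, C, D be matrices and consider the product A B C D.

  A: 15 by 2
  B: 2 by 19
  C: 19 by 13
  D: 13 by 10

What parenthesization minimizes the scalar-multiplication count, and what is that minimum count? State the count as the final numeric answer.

Adjacent pairs: AB = 15·2·19 = 570; BC = 2·19·13 = 494; CD = 19·13·10 = 2470.
Length 3: A..C: k=1: 0+494+15·2·13=884; k=2: 570+0+15·19·13=4275 → min 884 | B..D: k=2: 0+2470+2·19·10=2850; k=3: 494+0+2·13·10=754 → min 754.
Length 4: A..D: k=1: 0+754+15·2·10=1054; k=2: 570+2470+15·19·10=5890; k=3: 884+0+15·13·10=2834 → min 1054.
Optimal parenthesization: (A ((B C) D)) with cost 1054.

1054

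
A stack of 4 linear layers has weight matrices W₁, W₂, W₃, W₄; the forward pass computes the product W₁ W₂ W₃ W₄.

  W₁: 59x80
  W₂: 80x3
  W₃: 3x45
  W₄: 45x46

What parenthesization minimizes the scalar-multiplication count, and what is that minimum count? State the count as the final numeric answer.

28512

Adjacent pairs: W₁W₂ = 59·80·3 = 14160; W₂W₃ = 80·3·45 = 10800; W₃W₄ = 3·45·46 = 6210.
Length 3: W₁..W₃: k=1: 0+10800+59·80·45=223200; k=2: 14160+0+59·3·45=22125 → min 22125 | W₂..W₄: k=2: 0+6210+80·3·46=17250; k=3: 10800+0+80·45·46=176400 → min 17250.
Length 4: W₁..W₄: k=1: 0+17250+59·80·46=234370; k=2: 14160+6210+59·3·46=28512; k=3: 22125+0+59·45·46=144255 → min 28512.
Optimal parenthesization: ((W₁ W₂) (W₃ W₄)) with cost 28512.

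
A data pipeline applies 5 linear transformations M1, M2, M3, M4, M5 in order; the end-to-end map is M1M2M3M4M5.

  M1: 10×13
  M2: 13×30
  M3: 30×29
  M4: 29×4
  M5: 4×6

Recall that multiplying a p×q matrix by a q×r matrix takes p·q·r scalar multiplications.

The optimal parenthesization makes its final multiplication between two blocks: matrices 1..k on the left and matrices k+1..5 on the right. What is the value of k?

Adjacent pairs: M1M2 = 10·13·30 = 3900; M2M3 = 13·30·29 = 11310; M3M4 = 30·29·4 = 3480; M4M5 = 29·4·6 = 696.
Length 3: M1..M3: k=1: 0+11310+10·13·29=15080; k=2: 3900+0+10·30·29=12600 → min 12600 | M2..M4: k=2: 0+3480+13·30·4=5040; k=3: 11310+0+13·29·4=12818 → min 5040 | M3..M5: k=3: 0+696+30·29·6=5916; k=4: 3480+0+30·4·6=4200 → min 4200.
Length 4: M1..M4: k=1: 0+5040+10·13·4=5560; k=2: 3900+3480+10·30·4=8580; k=3: 12600+0+10·29·4=13760 → min 5560 | M2..M5: k=2: 0+4200+13·30·6=6540; k=3: 11310+696+13·29·6=14268; k=4: 5040+0+13·4·6=5352 → min 5352.
Top-level splits: k=1: (M1..M1)·(M2..M5) → 0+5352+10·13·6 = 6132; k=2: (M1..M2)·(M3..M5) → 3900+4200+10·30·6 = 9900; k=3: (M1..M3)·(M4..M5) → 12600+696+10·29·6 = 15036; k=4: (M1..M4)·(M5..M5) → 5560+0+10·4·6 = 5800.
Best split is after M4, i.e. k = 4.

4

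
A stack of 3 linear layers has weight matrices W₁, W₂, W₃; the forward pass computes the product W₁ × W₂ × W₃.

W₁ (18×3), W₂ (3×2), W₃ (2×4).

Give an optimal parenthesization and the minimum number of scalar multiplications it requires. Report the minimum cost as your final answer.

240

(W₁ × (W₂ × W₃)): cost 240.
((W₁ × W₂) × W₃): cost 252.
Optimal: (W₁ × (W₂ × W₃)) with cost 240.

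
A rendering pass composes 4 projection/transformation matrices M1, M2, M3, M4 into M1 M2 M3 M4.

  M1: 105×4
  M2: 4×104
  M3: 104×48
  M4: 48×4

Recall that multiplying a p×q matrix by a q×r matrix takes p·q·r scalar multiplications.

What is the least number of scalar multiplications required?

Adjacent pairs: M1M2 = 105·4·104 = 43680; M2M3 = 4·104·48 = 19968; M3M4 = 104·48·4 = 19968.
Length 3: M1..M3: k=1: 0+19968+105·4·48=40128; k=2: 43680+0+105·104·48=567840 → min 40128 | M2..M4: k=2: 0+19968+4·104·4=21632; k=3: 19968+0+4·48·4=20736 → min 20736.
Length 4: M1..M4: k=1: 0+20736+105·4·4=22416; k=2: 43680+19968+105·104·4=107328; k=3: 40128+0+105·48·4=60288 → min 22416.
Optimal order: (M1 ((M2 M3) M4)) with cost 22416.

22416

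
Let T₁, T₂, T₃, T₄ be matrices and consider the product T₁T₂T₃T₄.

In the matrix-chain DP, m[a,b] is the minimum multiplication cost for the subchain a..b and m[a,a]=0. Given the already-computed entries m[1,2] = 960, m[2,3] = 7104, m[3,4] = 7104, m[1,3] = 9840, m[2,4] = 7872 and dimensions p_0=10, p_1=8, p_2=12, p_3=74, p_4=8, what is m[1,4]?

m[1,4] = min over k∈[1,3] of m[1,k]+m[k+1,4]+p_{0}·p_k·p_{4}.
k=1: 0 + 7872 + 10·8·8 = 8512; k=2: 960 + 7104 + 10·12·8 = 9024; k=3: 9840 + 0 + 10·74·8 = 15760.
Minimum: 8512 at k=1.

8512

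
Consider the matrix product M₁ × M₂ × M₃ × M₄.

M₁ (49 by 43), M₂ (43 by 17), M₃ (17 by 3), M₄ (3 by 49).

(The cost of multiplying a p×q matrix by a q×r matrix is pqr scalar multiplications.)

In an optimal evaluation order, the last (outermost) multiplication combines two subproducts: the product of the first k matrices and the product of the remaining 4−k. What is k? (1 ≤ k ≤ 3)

Adjacent pairs: M₁M₂ = 49·43·17 = 35819; M₂M₃ = 43·17·3 = 2193; M₃M₄ = 17·3·49 = 2499.
Length 3: M₁..M₃: k=1: 0+2193+49·43·3=8514; k=2: 35819+0+49·17·3=38318 → min 8514 | M₂..M₄: k=2: 0+2499+43·17·49=38318; k=3: 2193+0+43·3·49=8514 → min 8514.
Top-level splits: k=1: (M₁..M₁)·(M₂..M₄) → 0+8514+49·43·49 = 111757; k=2: (M₁..M₂)·(M₃..M₄) → 35819+2499+49·17·49 = 79135; k=3: (M₁..M₃)·(M₄..M₄) → 8514+0+49·3·49 = 15717.
Best split is after M₃, i.e. k = 3.

3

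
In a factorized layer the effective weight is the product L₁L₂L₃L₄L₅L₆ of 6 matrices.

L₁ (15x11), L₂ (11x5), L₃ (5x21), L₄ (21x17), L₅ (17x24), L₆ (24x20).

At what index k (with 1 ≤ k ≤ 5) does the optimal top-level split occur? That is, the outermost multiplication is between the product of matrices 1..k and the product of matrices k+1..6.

Adjacent pairs: L₁L₂ = 15·11·5 = 825; L₂L₃ = 11·5·21 = 1155; L₃L₄ = 5·21·17 = 1785; L₄L₅ = 21·17·24 = 8568; L₅L₆ = 17·24·20 = 8160.
Length 3: L₁..L₃: k=1: 0+1155+15·11·21=4620; k=2: 825+0+15·5·21=2400 → min 2400 | L₂..L₄: k=2: 0+1785+11·5·17=2720; k=3: 1155+0+11·21·17=5082 → min 2720 | L₃..L₅: k=3: 0+8568+5·21·24=11088; k=4: 1785+0+5·17·24=3825 → min 3825 | L₄..L₆: k=4: 0+8160+21·17·20=15300; k=5: 8568+0+21·24·20=18648 → min 15300.
Length 4: L₁..L₄: k=1: 0+2720+15·11·17=5525; k=2: 825+1785+15·5·17=3885; k=3: 2400+0+15·21·17=7755 → min 3885 | L₂..L₅: k=2: 0+3825+11·5·24=5145; k=3: 1155+8568+11·21·24=15267; k=4: 2720+0+11·17·24=7208 → min 5145 | L₃..L₆: k=3: 0+15300+5·21·20=17400; k=4: 1785+8160+5·17·20=11645; k=5: 3825+0+5·24·20=6225 → min 6225.
Length 5: L₁..L₅: k=1: 0+5145+15·11·24=9105; k=2: 825+3825+15·5·24=6450; k=3: 2400+8568+15·21·24=18528; k=4: 3885+0+15·17·24=10005 → min 6450 | L₂..L₆: k=2: 0+6225+11·5·20=7325; k=3: 1155+15300+11·21·20=21075; k=4: 2720+8160+11·17·20=14620; k=5: 5145+0+11·24·20=10425 → min 7325.
Top-level splits: k=1: (L₁..L₁)·(L₂..L₆) → 0+7325+15·11·20 = 10625; k=2: (L₁..L₂)·(L₃..L₆) → 825+6225+15·5·20 = 8550; k=3: (L₁..L₃)·(L₄..L₆) → 2400+15300+15·21·20 = 24000; k=4: (L₁..L₄)·(L₅..L₆) → 3885+8160+15·17·20 = 17145; k=5: (L₁..L₅)·(L₆..L₆) → 6450+0+15·24·20 = 13650.
Best split is after L₂, i.e. k = 2.

2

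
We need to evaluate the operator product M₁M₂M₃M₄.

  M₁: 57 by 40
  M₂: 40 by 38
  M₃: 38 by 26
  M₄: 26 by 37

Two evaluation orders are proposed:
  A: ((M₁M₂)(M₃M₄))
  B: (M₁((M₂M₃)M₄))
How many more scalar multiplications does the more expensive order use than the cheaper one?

40978

Order A = ((M₁M₂)(M₃M₄)): (M₁M₂): 57×40 by 40×38 → 57×38, cost 57·40·38 = 86640; (M₃M₄): 38×26 by 26×37 → 38×37, cost 38·26·37 = 36556; ((M₁M₂)(M₃M₄)): 57×38 by 38×37 → 57×37, cost 57·38·37 = 80142; cumulative 203338. Total 203338.
Order B = (M₁((M₂M₃)M₄)): (M₂M₃): 40×38 by 38×26 → 40×26, cost 40·38·26 = 39520; ((M₂M₃)M₄): 40×26 by 26×37 → 40×37, cost 40·26·37 = 38480; cumulative 78000; (M₁((M₂M₃)M₄)): 57×40 by 40×37 → 57×37, cost 57·40·37 = 84360; cumulative 162360. Total 162360.
Difference: |203338 − 162360| = 40978.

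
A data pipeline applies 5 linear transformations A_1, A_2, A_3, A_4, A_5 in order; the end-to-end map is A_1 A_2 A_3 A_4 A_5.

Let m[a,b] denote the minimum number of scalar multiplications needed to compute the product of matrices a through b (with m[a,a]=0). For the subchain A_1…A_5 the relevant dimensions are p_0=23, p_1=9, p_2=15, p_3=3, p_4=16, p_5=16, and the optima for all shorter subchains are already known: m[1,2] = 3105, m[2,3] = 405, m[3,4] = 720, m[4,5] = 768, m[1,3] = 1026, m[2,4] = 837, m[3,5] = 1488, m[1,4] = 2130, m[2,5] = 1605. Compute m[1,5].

2898

m[1,5] = min over k∈[1,4] of m[1,k]+m[k+1,5]+p_{0}·p_k·p_{5}.
k=1: 0 + 1605 + 23·9·16 = 4917; k=2: 3105 + 1488 + 23·15·16 = 10113; k=3: 1026 + 768 + 23·3·16 = 2898; k=4: 2130 + 0 + 23·16·16 = 8018.
Minimum: 2898 at k=3.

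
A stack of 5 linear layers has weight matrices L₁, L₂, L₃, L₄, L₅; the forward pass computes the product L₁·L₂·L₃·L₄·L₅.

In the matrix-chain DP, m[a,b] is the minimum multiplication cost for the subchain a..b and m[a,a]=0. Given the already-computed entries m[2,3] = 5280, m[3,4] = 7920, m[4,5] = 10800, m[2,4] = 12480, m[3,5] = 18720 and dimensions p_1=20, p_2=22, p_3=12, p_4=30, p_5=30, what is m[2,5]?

23280

m[2,5] = min over k∈[2,4] of m[2,k]+m[k+1,5]+p_{1}·p_k·p_{5}.
k=2: 0 + 18720 + 20·22·30 = 31920; k=3: 5280 + 10800 + 20·12·30 = 23280; k=4: 12480 + 0 + 20·30·30 = 30480.
Minimum: 23280 at k=3.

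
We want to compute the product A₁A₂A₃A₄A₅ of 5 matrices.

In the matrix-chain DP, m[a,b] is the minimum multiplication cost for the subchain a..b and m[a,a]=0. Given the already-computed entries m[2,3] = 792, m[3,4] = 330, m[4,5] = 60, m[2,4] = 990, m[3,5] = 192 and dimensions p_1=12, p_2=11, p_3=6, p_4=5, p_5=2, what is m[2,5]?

m[2,5] = min over k∈[2,4] of m[2,k]+m[k+1,5]+p_{1}·p_k·p_{5}.
k=2: 0 + 192 + 12·11·2 = 456; k=3: 792 + 60 + 12·6·2 = 996; k=4: 990 + 0 + 12·5·2 = 1110.
Minimum: 456 at k=2.

456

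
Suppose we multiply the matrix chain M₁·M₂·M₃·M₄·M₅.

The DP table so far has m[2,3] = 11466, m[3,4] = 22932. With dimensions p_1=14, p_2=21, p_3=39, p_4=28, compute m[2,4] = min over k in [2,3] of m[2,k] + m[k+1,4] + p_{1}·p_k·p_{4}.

26754

m[2,4] = min over k∈[2,3] of m[2,k]+m[k+1,4]+p_{1}·p_k·p_{4}.
k=2: 0 + 22932 + 14·21·28 = 31164; k=3: 11466 + 0 + 14·39·28 = 26754.
Minimum: 26754 at k=3.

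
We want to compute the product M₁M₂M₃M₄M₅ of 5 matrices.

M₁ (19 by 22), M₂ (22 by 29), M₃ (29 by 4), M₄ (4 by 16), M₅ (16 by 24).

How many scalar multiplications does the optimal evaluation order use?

7584

Adjacent pairs: M₁M₂ = 19·22·29 = 12122; M₂M₃ = 22·29·4 = 2552; M₃M₄ = 29·4·16 = 1856; M₄M₅ = 4·16·24 = 1536.
Length 3: M₁..M₃: k=1: 0+2552+19·22·4=4224; k=2: 12122+0+19·29·4=14326 → min 4224 | M₂..M₄: k=2: 0+1856+22·29·16=12064; k=3: 2552+0+22·4·16=3960 → min 3960 | M₃..M₅: k=3: 0+1536+29·4·24=4320; k=4: 1856+0+29·16·24=12992 → min 4320.
Length 4: M₁..M₄: k=1: 0+3960+19·22·16=10648; k=2: 12122+1856+19·29·16=22794; k=3: 4224+0+19·4·16=5440 → min 5440 | M₂..M₅: k=2: 0+4320+22·29·24=19632; k=3: 2552+1536+22·4·24=6200; k=4: 3960+0+22·16·24=12408 → min 6200.
Length 5: M₁..M₅: k=1: 0+6200+19·22·24=16232; k=2: 12122+4320+19·29·24=29666; k=3: 4224+1536+19·4·24=7584; k=4: 5440+0+19·16·24=12736 → min 7584.
Optimal order: ((M₁(M₂M₃))(M₄M₅)) with cost 7584.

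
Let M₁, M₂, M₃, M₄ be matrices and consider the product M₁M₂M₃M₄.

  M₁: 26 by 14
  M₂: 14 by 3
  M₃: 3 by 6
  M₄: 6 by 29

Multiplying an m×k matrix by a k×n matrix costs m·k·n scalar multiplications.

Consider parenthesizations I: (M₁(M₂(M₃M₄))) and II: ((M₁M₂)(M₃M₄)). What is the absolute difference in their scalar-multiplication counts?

Order I = (M₁(M₂(M₃M₄))): (M₃M₄): 3×6 by 6×29 → 3×29, cost 3·6·29 = 522; (M₂(M₃M₄)): 14×3 by 3×29 → 14×29, cost 14·3·29 = 1218; cumulative 1740; (M₁(M₂(M₃M₄))): 26×14 by 14×29 → 26×29, cost 26·14·29 = 10556; cumulative 12296. Total 12296.
Order II = ((M₁M₂)(M₃M₄)): (M₁M₂): 26×14 by 14×3 → 26×3, cost 26·14·3 = 1092; (M₃M₄): 3×6 by 6×29 → 3×29, cost 3·6·29 = 522; ((M₁M₂)(M₃M₄)): 26×3 by 3×29 → 26×29, cost 26·3·29 = 2262; cumulative 3876. Total 3876.
Difference: |12296 − 3876| = 8420.

8420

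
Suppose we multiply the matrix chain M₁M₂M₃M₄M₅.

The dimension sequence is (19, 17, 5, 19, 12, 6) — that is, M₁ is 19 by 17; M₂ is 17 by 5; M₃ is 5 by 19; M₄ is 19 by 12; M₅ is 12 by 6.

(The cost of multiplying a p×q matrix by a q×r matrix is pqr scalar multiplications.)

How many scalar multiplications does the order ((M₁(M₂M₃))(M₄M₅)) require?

(M₂M₃): 17×5 by 5×19 → 17×19, cost 17·5·19 = 1615
(M₁(M₂M₃)): 19×17 by 17×19 → 19×19, cost 19·17·19 = 6137; cumulative 7752
(M₄M₅): 19×12 by 12×6 → 19×6, cost 19·12·6 = 1368
((M₁(M₂M₃))(M₄M₅)): 19×19 by 19×6 → 19×6, cost 19·19·6 = 2166; cumulative 11286
Total: 11286 scalar multiplications.

11286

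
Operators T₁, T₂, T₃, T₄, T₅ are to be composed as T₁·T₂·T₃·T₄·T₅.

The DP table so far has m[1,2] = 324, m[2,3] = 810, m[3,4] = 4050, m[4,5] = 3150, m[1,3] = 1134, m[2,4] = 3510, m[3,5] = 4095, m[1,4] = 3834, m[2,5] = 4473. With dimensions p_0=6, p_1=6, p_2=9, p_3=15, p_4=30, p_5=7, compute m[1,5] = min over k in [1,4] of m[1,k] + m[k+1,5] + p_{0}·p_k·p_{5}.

m[1,5] = min over k∈[1,4] of m[1,k]+m[k+1,5]+p_{0}·p_k·p_{5}.
k=1: 0 + 4473 + 6·6·7 = 4725; k=2: 324 + 4095 + 6·9·7 = 4797; k=3: 1134 + 3150 + 6·15·7 = 4914; k=4: 3834 + 0 + 6·30·7 = 5094.
Minimum: 4725 at k=1.

4725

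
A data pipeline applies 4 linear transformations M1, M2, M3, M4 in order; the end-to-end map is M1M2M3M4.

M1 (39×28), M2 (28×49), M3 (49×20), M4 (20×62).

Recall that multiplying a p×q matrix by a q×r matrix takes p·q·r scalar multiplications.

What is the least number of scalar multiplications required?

Adjacent pairs: M1M2 = 39·28·49 = 53508; M2M3 = 28·49·20 = 27440; M3M4 = 49·20·62 = 60760.
Length 3: M1..M3: k=1: 0+27440+39·28·20=49280; k=2: 53508+0+39·49·20=91728 → min 49280 | M2..M4: k=2: 0+60760+28·49·62=145824; k=3: 27440+0+28·20·62=62160 → min 62160.
Length 4: M1..M4: k=1: 0+62160+39·28·62=129864; k=2: 53508+60760+39·49·62=232750; k=3: 49280+0+39·20·62=97640 → min 97640.
Optimal order: ((M1(M2M3))M4) with cost 97640.

97640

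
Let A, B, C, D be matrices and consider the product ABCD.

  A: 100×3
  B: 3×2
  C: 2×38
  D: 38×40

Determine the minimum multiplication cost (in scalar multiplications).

11640

Adjacent pairs: AB = 100·3·2 = 600; BC = 3·2·38 = 228; CD = 2·38·40 = 3040.
Length 3: A..C: k=1: 0+228+100·3·38=11628; k=2: 600+0+100·2·38=8200 → min 8200 | B..D: k=2: 0+3040+3·2·40=3280; k=3: 228+0+3·38·40=4788 → min 3280.
Length 4: A..D: k=1: 0+3280+100·3·40=15280; k=2: 600+3040+100·2·40=11640; k=3: 8200+0+100·38·40=160200 → min 11640.
Optimal order: ((AB)(CD)) with cost 11640.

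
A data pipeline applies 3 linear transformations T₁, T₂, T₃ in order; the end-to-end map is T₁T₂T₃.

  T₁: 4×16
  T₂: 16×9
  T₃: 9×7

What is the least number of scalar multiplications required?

828

Order (T₁(T₂T₃)): (T₂T₃): 16×9 by 9×7 → 16×7, cost 16·9·7 = 1008; (T₁(T₂T₃)): 4×16 by 16×7 → 4×7, cost 4·16·7 = 448; cumulative 1456. Total 1456.
Order ((T₁T₂)T₃): (T₁T₂): 4×16 by 16×9 → 4×9, cost 4·16·9 = 576; ((T₁T₂)T₃): 4×9 by 9×7 → 4×7, cost 4·9·7 = 252; cumulative 828. Total 828.
Minimum: 828.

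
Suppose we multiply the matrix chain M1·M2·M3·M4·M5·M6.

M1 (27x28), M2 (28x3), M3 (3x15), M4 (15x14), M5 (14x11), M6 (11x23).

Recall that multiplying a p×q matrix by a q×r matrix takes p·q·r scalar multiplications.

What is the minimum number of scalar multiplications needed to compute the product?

5982

Adjacent pairs: M1M2 = 27·28·3 = 2268; M2M3 = 28·3·15 = 1260; M3M4 = 3·15·14 = 630; M4M5 = 15·14·11 = 2310; M5M6 = 14·11·23 = 3542.
Length 3: M1..M3: k=1: 0+1260+27·28·15=12600; k=2: 2268+0+27·3·15=3483 → min 3483 | M2..M4: k=2: 0+630+28·3·14=1806; k=3: 1260+0+28·15·14=7140 → min 1806 | M3..M5: k=3: 0+2310+3·15·11=2805; k=4: 630+0+3·14·11=1092 → min 1092 | M4..M6: k=4: 0+3542+15·14·23=8372; k=5: 2310+0+15·11·23=6105 → min 6105.
Length 4: M1..M4: k=1: 0+1806+27·28·14=12390; k=2: 2268+630+27·3·14=4032; k=3: 3483+0+27·15·14=9153 → min 4032 | M2..M5: k=2: 0+1092+28·3·11=2016; k=3: 1260+2310+28·15·11=8190; k=4: 1806+0+28·14·11=6118 → min 2016 | M3..M6: k=3: 0+6105+3·15·23=7140; k=4: 630+3542+3·14·23=5138; k=5: 1092+0+3·11·23=1851 → min 1851.
Length 5: M1..M5: k=1: 0+2016+27·28·11=10332; k=2: 2268+1092+27·3·11=4251; k=3: 3483+2310+27·15·11=10248; k=4: 4032+0+27·14·11=8190 → min 4251 | M2..M6: k=2: 0+1851+28·3·23=3783; k=3: 1260+6105+28·15·23=17025; k=4: 1806+3542+28·14·23=14364; k=5: 2016+0+28·11·23=9100 → min 3783.
Length 6: M1..M6: k=1: 0+3783+27·28·23=21171; k=2: 2268+1851+27·3·23=5982; k=3: 3483+6105+27·15·23=18903; k=4: 4032+3542+27·14·23=16268; k=5: 4251+0+27·11·23=11082 → min 5982.
Optimal order: ((M1·M2)·(((M3·M4)·M5)·M6)) with cost 5982.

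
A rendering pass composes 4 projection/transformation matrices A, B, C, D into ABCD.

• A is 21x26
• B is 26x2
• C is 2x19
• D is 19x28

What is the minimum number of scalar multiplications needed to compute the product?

3332

Adjacent pairs: AB = 21·26·2 = 1092; BC = 26·2·19 = 988; CD = 2·19·28 = 1064.
Length 3: A..C: k=1: 0+988+21·26·19=11362; k=2: 1092+0+21·2·19=1890 → min 1890 | B..D: k=2: 0+1064+26·2·28=2520; k=3: 988+0+26·19·28=14820 → min 2520.
Length 4: A..D: k=1: 0+2520+21·26·28=17808; k=2: 1092+1064+21·2·28=3332; k=3: 1890+0+21·19·28=13062 → min 3332.
Optimal order: ((AB)(CD)) with cost 3332.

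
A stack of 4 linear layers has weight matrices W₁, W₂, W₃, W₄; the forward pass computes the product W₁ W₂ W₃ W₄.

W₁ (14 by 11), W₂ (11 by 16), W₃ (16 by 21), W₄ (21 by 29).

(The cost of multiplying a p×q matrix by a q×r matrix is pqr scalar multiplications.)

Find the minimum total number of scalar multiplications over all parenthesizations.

Adjacent pairs: W₁W₂ = 14·11·16 = 2464; W₂W₃ = 11·16·21 = 3696; W₃W₄ = 16·21·29 = 9744.
Length 3: W₁..W₃: k=1: 0+3696+14·11·21=6930; k=2: 2464+0+14·16·21=7168 → min 6930 | W₂..W₄: k=2: 0+9744+11·16·29=14848; k=3: 3696+0+11·21·29=10395 → min 10395.
Length 4: W₁..W₄: k=1: 0+10395+14·11·29=14861; k=2: 2464+9744+14·16·29=18704; k=3: 6930+0+14·21·29=15456 → min 14861.
Optimal order: (W₁ ((W₂ W₃) W₄)) with cost 14861.

14861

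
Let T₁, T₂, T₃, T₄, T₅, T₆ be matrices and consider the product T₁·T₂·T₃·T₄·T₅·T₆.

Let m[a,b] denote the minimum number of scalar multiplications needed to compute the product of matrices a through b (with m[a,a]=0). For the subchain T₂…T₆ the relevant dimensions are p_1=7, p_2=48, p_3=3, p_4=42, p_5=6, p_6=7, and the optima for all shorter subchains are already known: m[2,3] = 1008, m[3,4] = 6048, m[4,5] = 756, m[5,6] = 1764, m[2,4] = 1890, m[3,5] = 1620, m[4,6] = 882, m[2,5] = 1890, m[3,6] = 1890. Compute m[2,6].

m[2,6] = min over k∈[2,5] of m[2,k]+m[k+1,6]+p_{1}·p_k·p_{6}.
k=2: 0 + 1890 + 7·48·7 = 4242; k=3: 1008 + 882 + 7·3·7 = 2037; k=4: 1890 + 1764 + 7·42·7 = 5712; k=5: 1890 + 0 + 7·6·7 = 2184.
Minimum: 2037 at k=3.

2037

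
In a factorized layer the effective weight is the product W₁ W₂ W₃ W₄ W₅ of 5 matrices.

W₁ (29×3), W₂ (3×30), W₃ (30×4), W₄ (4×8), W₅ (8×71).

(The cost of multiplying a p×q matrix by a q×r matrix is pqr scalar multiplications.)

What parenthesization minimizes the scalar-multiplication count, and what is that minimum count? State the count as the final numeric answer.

Adjacent pairs: W₁W₂ = 29·3·30 = 2610; W₂W₃ = 3·30·4 = 360; W₃W₄ = 30·4·8 = 960; W₄W₅ = 4·8·71 = 2272.
Length 3: W₁..W₃: k=1: 0+360+29·3·4=708; k=2: 2610+0+29·30·4=6090 → min 708 | W₂..W₄: k=2: 0+960+3·30·8=1680; k=3: 360+0+3·4·8=456 → min 456 | W₃..W₅: k=3: 0+2272+30·4·71=10792; k=4: 960+0+30·8·71=18000 → min 10792.
Length 4: W₁..W₄: k=1: 0+456+29·3·8=1152; k=2: 2610+960+29·30·8=10530; k=3: 708+0+29·4·8=1636 → min 1152 | W₂..W₅: k=2: 0+10792+3·30·71=17182; k=3: 360+2272+3·4·71=3484; k=4: 456+0+3·8·71=2160 → min 2160.
Length 5: W₁..W₅: k=1: 0+2160+29·3·71=8337; k=2: 2610+10792+29·30·71=75172; k=3: 708+2272+29·4·71=11216; k=4: 1152+0+29·8·71=17624 → min 8337.
Optimal parenthesization: (W₁ (((W₂ W₃) W₄) W₅)) with cost 8337.

8337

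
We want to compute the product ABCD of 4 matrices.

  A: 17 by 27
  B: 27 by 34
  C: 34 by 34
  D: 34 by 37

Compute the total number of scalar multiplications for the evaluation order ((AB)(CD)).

(AB): 17×27 by 27×34 → 17×34, cost 17·27·34 = 15606
(CD): 34×34 by 34×37 → 34×37, cost 34·34·37 = 42772
((AB)(CD)): 17×34 by 34×37 → 17×37, cost 17·34·37 = 21386; cumulative 79764
Total: 79764 scalar multiplications.

79764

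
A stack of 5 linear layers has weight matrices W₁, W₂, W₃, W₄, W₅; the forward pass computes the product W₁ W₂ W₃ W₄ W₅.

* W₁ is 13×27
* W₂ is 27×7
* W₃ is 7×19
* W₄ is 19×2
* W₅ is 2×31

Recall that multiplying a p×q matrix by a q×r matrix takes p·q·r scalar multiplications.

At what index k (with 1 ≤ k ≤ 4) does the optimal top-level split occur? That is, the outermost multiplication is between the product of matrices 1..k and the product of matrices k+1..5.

4

Adjacent pairs: W₁W₂ = 13·27·7 = 2457; W₂W₃ = 27·7·19 = 3591; W₃W₄ = 7·19·2 = 266; W₄W₅ = 19·2·31 = 1178.
Length 3: W₁..W₃: k=1: 0+3591+13·27·19=10260; k=2: 2457+0+13·7·19=4186 → min 4186 | W₂..W₄: k=2: 0+266+27·7·2=644; k=3: 3591+0+27·19·2=4617 → min 644 | W₃..W₅: k=3: 0+1178+7·19·31=5301; k=4: 266+0+7·2·31=700 → min 700.
Length 4: W₁..W₄: k=1: 0+644+13·27·2=1346; k=2: 2457+266+13·7·2=2905; k=3: 4186+0+13·19·2=4680 → min 1346 | W₂..W₅: k=2: 0+700+27·7·31=6559; k=3: 3591+1178+27·19·31=20672; k=4: 644+0+27·2·31=2318 → min 2318.
Top-level splits: k=1: (W₁..W₁)·(W₂..W₅) → 0+2318+13·27·31 = 13199; k=2: (W₁..W₂)·(W₃..W₅) → 2457+700+13·7·31 = 5978; k=3: (W₁..W₃)·(W₄..W₅) → 4186+1178+13·19·31 = 13021; k=4: (W₁..W₄)·(W₅..W₅) → 1346+0+13·2·31 = 2152.
Best split is after W₄, i.e. k = 4.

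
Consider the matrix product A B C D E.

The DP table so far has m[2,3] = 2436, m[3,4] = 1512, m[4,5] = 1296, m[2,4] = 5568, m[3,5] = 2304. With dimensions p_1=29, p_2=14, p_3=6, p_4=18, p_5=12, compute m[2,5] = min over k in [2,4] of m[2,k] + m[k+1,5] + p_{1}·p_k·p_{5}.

5820

m[2,5] = min over k∈[2,4] of m[2,k]+m[k+1,5]+p_{1}·p_k·p_{5}.
k=2: 0 + 2304 + 29·14·12 = 7176; k=3: 2436 + 1296 + 29·6·12 = 5820; k=4: 5568 + 0 + 29·18·12 = 11832.
Minimum: 5820 at k=3.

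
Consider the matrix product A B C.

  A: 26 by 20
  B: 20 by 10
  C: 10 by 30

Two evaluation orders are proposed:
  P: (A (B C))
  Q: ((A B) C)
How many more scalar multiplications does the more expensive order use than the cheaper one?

Order P = (A (B C)): (B C): 20×10 by 10×30 → 20×30, cost 20·10·30 = 6000; (A (B C)): 26×20 by 20×30 → 26×30, cost 26·20·30 = 15600; cumulative 21600. Total 21600.
Order Q = ((A B) C): (A B): 26×20 by 20×10 → 26×10, cost 26·20·10 = 5200; ((A B) C): 26×10 by 10×30 → 26×30, cost 26·10·30 = 7800; cumulative 13000. Total 13000.
Difference: |21600 − 13000| = 8600.

8600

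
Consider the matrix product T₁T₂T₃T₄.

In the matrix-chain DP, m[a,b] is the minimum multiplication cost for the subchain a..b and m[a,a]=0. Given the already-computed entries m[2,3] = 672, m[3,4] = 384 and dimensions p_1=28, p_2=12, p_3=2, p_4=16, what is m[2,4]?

1568

m[2,4] = min over k∈[2,3] of m[2,k]+m[k+1,4]+p_{1}·p_k·p_{4}.
k=2: 0 + 384 + 28·12·16 = 5760; k=3: 672 + 0 + 28·2·16 = 1568.
Minimum: 1568 at k=3.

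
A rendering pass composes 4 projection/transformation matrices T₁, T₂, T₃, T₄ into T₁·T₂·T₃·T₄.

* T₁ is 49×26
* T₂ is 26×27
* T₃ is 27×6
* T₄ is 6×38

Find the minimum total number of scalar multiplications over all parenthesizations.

Adjacent pairs: T₁T₂ = 49·26·27 = 34398; T₂T₃ = 26·27·6 = 4212; T₃T₄ = 27·6·38 = 6156.
Length 3: T₁..T₃: k=1: 0+4212+49·26·6=11856; k=2: 34398+0+49·27·6=42336 → min 11856 | T₂..T₄: k=2: 0+6156+26·27·38=32832; k=3: 4212+0+26·6·38=10140 → min 10140.
Length 4: T₁..T₄: k=1: 0+10140+49·26·38=58552; k=2: 34398+6156+49·27·38=90828; k=3: 11856+0+49·6·38=23028 → min 23028.
Optimal order: ((T₁·(T₂·T₃))·T₄) with cost 23028.

23028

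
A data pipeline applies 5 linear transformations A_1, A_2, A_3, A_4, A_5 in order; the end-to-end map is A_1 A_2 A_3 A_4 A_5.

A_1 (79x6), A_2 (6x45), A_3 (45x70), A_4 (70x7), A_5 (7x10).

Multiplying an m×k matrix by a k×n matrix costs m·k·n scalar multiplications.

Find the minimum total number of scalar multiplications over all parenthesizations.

Adjacent pairs: A_1A_2 = 79·6·45 = 21330; A_2A_3 = 6·45·70 = 18900; A_3A_4 = 45·70·7 = 22050; A_4A_5 = 70·7·10 = 4900.
Length 3: A_1..A_3: k=1: 0+18900+79·6·70=52080; k=2: 21330+0+79·45·70=270180 → min 52080 | A_2..A_4: k=2: 0+22050+6·45·7=23940; k=3: 18900+0+6·70·7=21840 → min 21840 | A_3..A_5: k=3: 0+4900+45·70·10=36400; k=4: 22050+0+45·7·10=25200 → min 25200.
Length 4: A_1..A_4: k=1: 0+21840+79·6·7=25158; k=2: 21330+22050+79·45·7=68265; k=3: 52080+0+79·70·7=90790 → min 25158 | A_2..A_5: k=2: 0+25200+6·45·10=27900; k=3: 18900+4900+6·70·10=28000; k=4: 21840+0+6·7·10=22260 → min 22260.
Length 5: A_1..A_5: k=1: 0+22260+79·6·10=27000; k=2: 21330+25200+79·45·10=82080; k=3: 52080+4900+79·70·10=112280; k=4: 25158+0+79·7·10=30688 → min 27000.
Optimal order: (A_1 (((A_2 A_3) A_4) A_5)) with cost 27000.

27000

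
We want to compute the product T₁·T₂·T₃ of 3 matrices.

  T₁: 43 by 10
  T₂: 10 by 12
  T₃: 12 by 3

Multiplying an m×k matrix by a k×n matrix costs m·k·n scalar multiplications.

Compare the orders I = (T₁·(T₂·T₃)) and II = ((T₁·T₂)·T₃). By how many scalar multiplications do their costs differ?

5058

Order I = (T₁·(T₂·T₃)): (T₂·T₃): 10×12 by 12×3 → 10×3, cost 10·12·3 = 360; (T₁·(T₂·T₃)): 43×10 by 10×3 → 43×3, cost 43·10·3 = 1290; cumulative 1650. Total 1650.
Order II = ((T₁·T₂)·T₃): (T₁·T₂): 43×10 by 10×12 → 43×12, cost 43·10·12 = 5160; ((T₁·T₂)·T₃): 43×12 by 12×3 → 43×3, cost 43·12·3 = 1548; cumulative 6708. Total 6708.
Difference: |1650 − 6708| = 5058.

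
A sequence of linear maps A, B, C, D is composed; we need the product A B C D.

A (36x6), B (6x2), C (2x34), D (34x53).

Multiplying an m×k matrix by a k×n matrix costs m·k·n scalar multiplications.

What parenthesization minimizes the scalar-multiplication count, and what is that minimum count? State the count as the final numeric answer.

7852

Adjacent pairs: AB = 36·6·2 = 432; BC = 6·2·34 = 408; CD = 2·34·53 = 3604.
Length 3: A..C: k=1: 0+408+36·6·34=7752; k=2: 432+0+36·2·34=2880 → min 2880 | B..D: k=2: 0+3604+6·2·53=4240; k=3: 408+0+6·34·53=11220 → min 4240.
Length 4: A..D: k=1: 0+4240+36·6·53=15688; k=2: 432+3604+36·2·53=7852; k=3: 2880+0+36·34·53=67752 → min 7852.
Optimal parenthesization: ((A B) (C D)) with cost 7852.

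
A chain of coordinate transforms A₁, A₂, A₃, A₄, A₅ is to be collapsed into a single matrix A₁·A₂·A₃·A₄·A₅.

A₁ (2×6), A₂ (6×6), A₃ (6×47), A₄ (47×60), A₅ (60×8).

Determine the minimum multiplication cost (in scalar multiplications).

7236

Adjacent pairs: A₁A₂ = 2·6·6 = 72; A₂A₃ = 6·6·47 = 1692; A₃A₄ = 6·47·60 = 16920; A₄A₅ = 47·60·8 = 22560.
Length 3: A₁..A₃: k=1: 0+1692+2·6·47=2256; k=2: 72+0+2·6·47=636 → min 636 | A₂..A₄: k=2: 0+16920+6·6·60=19080; k=3: 1692+0+6·47·60=18612 → min 18612 | A₃..A₅: k=3: 0+22560+6·47·8=24816; k=4: 16920+0+6·60·8=19800 → min 19800.
Length 4: A₁..A₄: k=1: 0+18612+2·6·60=19332; k=2: 72+16920+2·6·60=17712; k=3: 636+0+2·47·60=6276 → min 6276 | A₂..A₅: k=2: 0+19800+6·6·8=20088; k=3: 1692+22560+6·47·8=26508; k=4: 18612+0+6·60·8=21492 → min 20088.
Length 5: A₁..A₅: k=1: 0+20088+2·6·8=20184; k=2: 72+19800+2·6·8=19968; k=3: 636+22560+2·47·8=23948; k=4: 6276+0+2·60·8=7236 → min 7236.
Optimal order: ((((A₁·A₂)·A₃)·A₄)·A₅) with cost 7236.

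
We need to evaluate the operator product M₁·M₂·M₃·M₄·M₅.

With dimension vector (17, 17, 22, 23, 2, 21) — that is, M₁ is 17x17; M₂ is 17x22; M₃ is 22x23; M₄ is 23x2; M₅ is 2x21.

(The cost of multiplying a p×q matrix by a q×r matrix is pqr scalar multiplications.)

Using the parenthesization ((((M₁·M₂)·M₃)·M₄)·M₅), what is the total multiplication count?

(M₁·M₂): 17×17 by 17×22 → 17×22, cost 17·17·22 = 6358
((M₁·M₂)·M₃): 17×22 by 22×23 → 17×23, cost 17·22·23 = 8602; cumulative 14960
(((M₁·M₂)·M₃)·M₄): 17×23 by 23×2 → 17×2, cost 17·23·2 = 782; cumulative 15742
((((M₁·M₂)·M₃)·M₄)·M₅): 17×2 by 2×21 → 17×21, cost 17·2·21 = 714; cumulative 16456
Total: 16456 scalar multiplications.

16456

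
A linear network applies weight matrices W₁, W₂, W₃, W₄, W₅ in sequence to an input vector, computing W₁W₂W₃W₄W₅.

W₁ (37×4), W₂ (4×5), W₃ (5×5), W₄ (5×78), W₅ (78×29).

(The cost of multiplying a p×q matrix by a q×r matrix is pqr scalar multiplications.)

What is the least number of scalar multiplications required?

15000

Adjacent pairs: W₁W₂ = 37·4·5 = 740; W₂W₃ = 4·5·5 = 100; W₃W₄ = 5·5·78 = 1950; W₄W₅ = 5·78·29 = 11310.
Length 3: W₁..W₃: k=1: 0+100+37·4·5=840; k=2: 740+0+37·5·5=1665 → min 840 | W₂..W₄: k=2: 0+1950+4·5·78=3510; k=3: 100+0+4·5·78=1660 → min 1660 | W₃..W₅: k=3: 0+11310+5·5·29=12035; k=4: 1950+0+5·78·29=13260 → min 12035.
Length 4: W₁..W₄: k=1: 0+1660+37·4·78=13204; k=2: 740+1950+37·5·78=17120; k=3: 840+0+37·5·78=15270 → min 13204 | W₂..W₅: k=2: 0+12035+4·5·29=12615; k=3: 100+11310+4·5·29=11990; k=4: 1660+0+4·78·29=10708 → min 10708.
Length 5: W₁..W₅: k=1: 0+10708+37·4·29=15000; k=2: 740+12035+37·5·29=18140; k=3: 840+11310+37·5·29=17515; k=4: 13204+0+37·78·29=96898 → min 15000.
Optimal order: (W₁(((W₂W₃)W₄)W₅)) with cost 15000.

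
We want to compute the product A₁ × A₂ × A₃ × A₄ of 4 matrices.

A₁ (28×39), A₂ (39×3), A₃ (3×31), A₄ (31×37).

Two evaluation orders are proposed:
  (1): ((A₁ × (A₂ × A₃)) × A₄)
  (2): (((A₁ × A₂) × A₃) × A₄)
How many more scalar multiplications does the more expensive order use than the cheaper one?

Order (1) = ((A₁ × (A₂ × A₃)) × A₄): (A₂ × A₃): 39×3 by 3×31 → 39×31, cost 39·3·31 = 3627; (A₁ × (A₂ × A₃)): 28×39 by 39×31 → 28×31, cost 28·39·31 = 33852; cumulative 37479; ((A₁ × (A₂ × A₃)) × A₄): 28×31 by 31×37 → 28×37, cost 28·31·37 = 32116; cumulative 69595. Total 69595.
Order (2) = (((A₁ × A₂) × A₃) × A₄): (A₁ × A₂): 28×39 by 39×3 → 28×3, cost 28·39·3 = 3276; ((A₁ × A₂) × A₃): 28×3 by 3×31 → 28×31, cost 28·3·31 = 2604; cumulative 5880; (((A₁ × A₂) × A₃) × A₄): 28×31 by 31×37 → 28×37, cost 28·31·37 = 32116; cumulative 37996. Total 37996.
Difference: |69595 − 37996| = 31599.

31599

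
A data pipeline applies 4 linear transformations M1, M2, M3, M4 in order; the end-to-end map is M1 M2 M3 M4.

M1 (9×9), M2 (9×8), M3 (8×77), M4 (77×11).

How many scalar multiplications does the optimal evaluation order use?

Adjacent pairs: M1M2 = 9·9·8 = 648; M2M3 = 9·8·77 = 5544; M3M4 = 8·77·11 = 6776.
Length 3: M1..M3: k=1: 0+5544+9·9·77=11781; k=2: 648+0+9·8·77=6192 → min 6192 | M2..M4: k=2: 0+6776+9·8·11=7568; k=3: 5544+0+9·77·11=13167 → min 7568.
Length 4: M1..M4: k=1: 0+7568+9·9·11=8459; k=2: 648+6776+9·8·11=8216; k=3: 6192+0+9·77·11=13815 → min 8216.
Optimal order: ((M1 M2) (M3 M4)) with cost 8216.

8216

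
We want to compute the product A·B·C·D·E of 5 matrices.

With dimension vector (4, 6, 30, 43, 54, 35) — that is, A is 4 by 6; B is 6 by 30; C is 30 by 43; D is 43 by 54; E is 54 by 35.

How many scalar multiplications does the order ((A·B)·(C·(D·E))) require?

(A·B): 4×6 by 6×30 → 4×30, cost 4·6·30 = 720
(D·E): 43×54 by 54×35 → 43×35, cost 43·54·35 = 81270
(C·(D·E)): 30×43 by 43×35 → 30×35, cost 30·43·35 = 45150; cumulative 126420
((A·B)·(C·(D·E))): 4×30 by 30×35 → 4×35, cost 4·30·35 = 4200; cumulative 131340
Total: 131340 scalar multiplications.

131340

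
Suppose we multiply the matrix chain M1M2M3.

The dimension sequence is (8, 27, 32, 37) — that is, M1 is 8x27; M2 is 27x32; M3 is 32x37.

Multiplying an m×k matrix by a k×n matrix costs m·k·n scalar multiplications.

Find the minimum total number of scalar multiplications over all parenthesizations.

Order (M1(M2M3)): (M2M3): 27×32 by 32×37 → 27×37, cost 27·32·37 = 31968; (M1(M2M3)): 8×27 by 27×37 → 8×37, cost 8·27·37 = 7992; cumulative 39960. Total 39960.
Order ((M1M2)M3): (M1M2): 8×27 by 27×32 → 8×32, cost 8·27·32 = 6912; ((M1M2)M3): 8×32 by 32×37 → 8×37, cost 8·32·37 = 9472; cumulative 16384. Total 16384.
Minimum: 16384.

16384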